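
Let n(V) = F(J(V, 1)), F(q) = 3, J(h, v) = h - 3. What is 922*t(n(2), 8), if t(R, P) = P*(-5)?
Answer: -36880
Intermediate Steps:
J(h, v) = -3 + h
n(V) = 3
t(R, P) = -5*P
922*t(n(2), 8) = 922*(-5*8) = 922*(-40) = -36880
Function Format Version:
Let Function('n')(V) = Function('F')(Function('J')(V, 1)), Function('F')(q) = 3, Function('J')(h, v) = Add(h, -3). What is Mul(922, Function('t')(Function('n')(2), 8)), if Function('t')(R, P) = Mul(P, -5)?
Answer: -36880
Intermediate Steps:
Function('J')(h, v) = Add(-3, h)
Function('n')(V) = 3
Function('t')(R, P) = Mul(-5, P)
Mul(922, Function('t')(Function('n')(2), 8)) = Mul(922, Mul(-5, 8)) = Mul(922, -40) = -36880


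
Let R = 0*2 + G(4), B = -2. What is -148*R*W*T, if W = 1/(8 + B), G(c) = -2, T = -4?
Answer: -592/3 ≈ -197.33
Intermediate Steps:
W = ⅙ (W = 1/(8 - 2) = 1/6 = ⅙ ≈ 0.16667)
R = -2 (R = 0*2 - 2 = 0 - 2 = -2)
-148*R*W*T = -148*(-2*⅙)*(-4) = -(-148)*(-4)/3 = -148*4/3 = -592/3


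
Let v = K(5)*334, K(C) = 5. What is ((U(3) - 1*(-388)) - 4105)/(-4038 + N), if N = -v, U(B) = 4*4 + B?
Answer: 1849/2854 ≈ 0.64786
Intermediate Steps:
v = 1670 (v = 5*334 = 1670)
U(B) = 16 + B
N = -1670 (N = -1*1670 = -1670)
((U(3) - 1*(-388)) - 4105)/(-4038 + N) = (((16 + 3) - 1*(-388)) - 4105)/(-4038 - 1670) = ((19 + 388) - 4105)/(-5708) = (407 - 4105)*(-1/5708) = -3698*(-1/5708) = 1849/2854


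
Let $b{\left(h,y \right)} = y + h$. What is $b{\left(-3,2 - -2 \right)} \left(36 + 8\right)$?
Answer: $44$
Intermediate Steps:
$b{\left(h,y \right)} = h + y$
$b{\left(-3,2 - -2 \right)} \left(36 + 8\right) = \left(-3 + \left(2 - -2\right)\right) \left(36 + 8\right) = \left(-3 + \left(2 + 2\right)\right) 44 = \left(-3 + 4\right) 44 = 1 \cdot 44 = 44$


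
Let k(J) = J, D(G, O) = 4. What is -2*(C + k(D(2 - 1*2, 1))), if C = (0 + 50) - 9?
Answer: -90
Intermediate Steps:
C = 41 (C = 50 - 9 = 41)
-2*(C + k(D(2 - 1*2, 1))) = -2*(41 + 4) = -2*45 = -90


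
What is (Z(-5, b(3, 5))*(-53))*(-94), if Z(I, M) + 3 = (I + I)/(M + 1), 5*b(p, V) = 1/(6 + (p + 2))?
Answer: -894269/14 ≈ -63876.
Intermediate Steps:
b(p, V) = 1/(5*(8 + p)) (b(p, V) = 1/(5*(6 + (p + 2))) = 1/(5*(6 + (2 + p))) = 1/(5*(8 + p)))
Z(I, M) = -3 + 2*I/(1 + M) (Z(I, M) = -3 + (I + I)/(M + 1) = -3 + (2*I)/(1 + M) = -3 + 2*I/(1 + M))
(Z(-5, b(3, 5))*(-53))*(-94) = (((-3 - 3/(5*(8 + 3)) + 2*(-5))/(1 + 1/(5*(8 + 3))))*(-53))*(-94) = (((-3 - 3/(5*11) - 10)/(1 + (⅕)/11))*(-53))*(-94) = (((-3 - 3/(5*11) - 10)/(1 + (⅕)*(1/11)))*(-53))*(-94) = (((-3 - 3*1/55 - 10)/(1 + 1/55))*(-53))*(-94) = (((-3 - 3/55 - 10)/(56/55))*(-53))*(-94) = (((55/56)*(-718/55))*(-53))*(-94) = -359/28*(-53)*(-94) = (19027/28)*(-94) = -894269/14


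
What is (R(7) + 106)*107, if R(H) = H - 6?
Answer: 11449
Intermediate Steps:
R(H) = -6 + H
(R(7) + 106)*107 = ((-6 + 7) + 106)*107 = (1 + 106)*107 = 107*107 = 11449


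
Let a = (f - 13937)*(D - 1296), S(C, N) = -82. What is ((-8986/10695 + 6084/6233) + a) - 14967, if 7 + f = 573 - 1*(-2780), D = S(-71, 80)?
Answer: 42256221335549/2898345 ≈ 1.4579e+7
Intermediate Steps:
D = -82
f = 3346 (f = -7 + (573 - 1*(-2780)) = -7 + (573 + 2780) = -7 + 3353 = 3346)
a = 14594398 (a = (3346 - 13937)*(-82 - 1296) = -10591*(-1378) = 14594398)
((-8986/10695 + 6084/6233) + a) - 14967 = ((-8986/10695 + 6084/6233) + 14594398) - 14967 = (393854/2898345 + 14594398) - 14967 = 42299600865164/2898345 - 14967 = 42256221335549/2898345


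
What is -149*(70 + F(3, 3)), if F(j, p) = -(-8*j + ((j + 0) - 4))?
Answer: -14155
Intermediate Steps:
F(j, p) = 4 + 7*j (F(j, p) = -(-8*j + (j - 4)) = -(-8*j + (-4 + j)) = -(-4 - 7*j) = 4 + 7*j)
-149*(70 + F(3, 3)) = -149*(70 + (4 + 7*3)) = -149*(70 + (4 + 21)) = -149*(70 + 25) = -149*95 = -14155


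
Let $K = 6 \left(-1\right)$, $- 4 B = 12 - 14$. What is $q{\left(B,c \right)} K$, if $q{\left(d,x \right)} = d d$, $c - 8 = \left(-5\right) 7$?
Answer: $- \frac{3}{2} \approx -1.5$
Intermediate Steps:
$c = -27$ ($c = 8 - 35 = -27$)
$B = \frac{1}{2}$ ($B = - \frac{12 - 14}{4} = \left(- \frac{1}{4}\right) \left(-2\right) = \frac{1}{2} \approx 0.5$)
$q{\left(d,x \right)} = d^{2}$
$K = -6$
$q{\left(B,c \right)} K = \left(\frac{1}{2}\right)^{2} \left(-6\right) = \frac{1}{4} \left(-6\right) = - \frac{3}{2}$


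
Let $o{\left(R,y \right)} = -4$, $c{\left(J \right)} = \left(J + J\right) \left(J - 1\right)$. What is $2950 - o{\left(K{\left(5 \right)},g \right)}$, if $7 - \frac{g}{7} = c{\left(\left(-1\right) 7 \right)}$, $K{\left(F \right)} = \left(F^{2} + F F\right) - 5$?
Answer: $2954$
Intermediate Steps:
$c{\left(J \right)} = 2 J \left(-1 + J\right)$
$K{\left(F \right)} = -5 + 2 F^{2}$ ($K{\left(F \right)} = \left(F^{2} + F^{2}\right) - 5 = 2 F^{2} - 5 = -5 + 2 F^{2}$)
$g = -735$ ($g = 49 - 7 \cdot 2 \left(\left(-1\right) 7\right) \left(-1 - 7\right) = 49 - 7 \cdot 2 \left(-7\right) \left(-1 - 7\right) = 49 - 7 \cdot 2 \left(-7\right) \left(-8\right) = 49 - 784 = -735$)
$2950 - o{\left(K{\left(5 \right)},g \right)} = 2950 - -4 = 2950 + 4 = 2954$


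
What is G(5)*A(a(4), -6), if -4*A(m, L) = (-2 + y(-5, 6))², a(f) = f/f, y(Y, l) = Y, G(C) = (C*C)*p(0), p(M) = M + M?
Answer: 0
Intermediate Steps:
p(M) = 2*M
G(C) = 0 (G(C) = (C*C)*(2*0) = C²*0 = 0)
a(f) = 1
A(m, L) = -49/4 (A(m, L) = -(-2 - 5)²/4 = -¼*(-7)² = -¼*49 = -49/4)
G(5)*A(a(4), -6) = 0*(-49/4) = 0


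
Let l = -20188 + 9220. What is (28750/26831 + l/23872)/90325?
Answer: 49004699/7231754063800 ≈ 6.7763e-6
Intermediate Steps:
l = -10968
(28750/26831 + l/23872)/90325 = (28750/26831 - 10968/23872)/90325 = (28750*(1/26831) - 10968*1/23872)*(1/90325) = (28750/26831 - 1371/2984)*(1/90325) = (49004699/80063704)*(1/90325) = 49004699/7231754063800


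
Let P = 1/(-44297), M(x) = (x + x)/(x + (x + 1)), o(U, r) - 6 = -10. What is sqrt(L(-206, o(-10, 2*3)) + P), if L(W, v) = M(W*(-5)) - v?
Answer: sqrt(4630074732332951)/30432039 ≈ 2.2360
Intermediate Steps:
o(U, r) = -4 (o(U, r) = 6 - 10 = -4)
M(x) = 2*x/(1 + 2*x) (M(x) = (2*x)/(x + (1 + x)) = (2*x)/(1 + 2*x) = 2*x/(1 + 2*x))
P = -1/44297 ≈ -2.2575e-5
L(W, v) = -v - 10*W/(1 - 10*W) (L(W, v) = 2*(W*(-5))/(1 + 2*(W*(-5))) - v = 2*(-5*W)/(1 + 2*(-5*W)) - v = 2*(-5*W)/(1 - 10*W) - v = -10*W/(1 - 10*W) - v = -v - 10*W/(1 - 10*W))
sqrt(L(-206, o(-10, 2*3)) + P) = sqrt((-4 + 10*(-206) - 10*(-206)*(-4))/(-1 + 10*(-206)) - 1/44297) = sqrt((-4 - 2060 - 8240)/(-1 - 2060) - 1/44297) = sqrt(-10304/(-2061) - 1/44297) = sqrt(-1/2061*(-10304) - 1/44297) = sqrt(10304/2061 - 1/44297) = sqrt(456434227/91296117) = sqrt(4630074732332951)/30432039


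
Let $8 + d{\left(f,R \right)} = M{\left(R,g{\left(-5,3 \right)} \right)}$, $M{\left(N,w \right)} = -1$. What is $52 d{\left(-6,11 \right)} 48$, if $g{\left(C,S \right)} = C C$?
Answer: $-22464$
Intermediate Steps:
$g{\left(C,S \right)} = C^{2}$
$d{\left(f,R \right)} = -9$ ($d{\left(f,R \right)} = -8 - 1 = -9$)
$52 d{\left(-6,11 \right)} 48 = 52 \left(-9\right) 48 = \left(-468\right) 48 = -22464$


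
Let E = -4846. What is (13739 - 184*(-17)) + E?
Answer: 12021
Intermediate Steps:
(13739 - 184*(-17)) + E = (13739 - 184*(-17)) - 4846 = (13739 + 3128) - 4846 = 16867 - 4846 = 12021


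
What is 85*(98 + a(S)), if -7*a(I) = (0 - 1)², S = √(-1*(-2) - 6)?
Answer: 58225/7 ≈ 8317.9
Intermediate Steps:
S = 2*I (S = √(2 - 6) = √(-4) = 2*I ≈ 2.0*I)
a(I) = -⅐ (a(I) = -(0 - 1)²/7 = -⅐*(-1)² = -⅐*1 = -⅐)
85*(98 + a(S)) = 85*(98 - ⅐) = 85*(685/7) = 58225/7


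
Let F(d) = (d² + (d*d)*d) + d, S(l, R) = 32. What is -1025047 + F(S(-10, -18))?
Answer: -991223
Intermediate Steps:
F(d) = d + d² + d³ (F(d) = (d² + d²*d) + d = (d² + d³) + d = d + d² + d³)
-1025047 + F(S(-10, -18)) = -1025047 + 32*(1 + 32 + 32²) = -1025047 + 32*(1 + 32 + 1024) = -1025047 + 32*1057 = -1025047 + 33824 = -991223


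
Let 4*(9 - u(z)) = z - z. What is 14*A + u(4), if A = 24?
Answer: 345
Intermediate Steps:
u(z) = 9 (u(z) = 9 - (z - z)/4 = 9 - ¼*0 = 9 + 0 = 9)
14*A + u(4) = 14*24 + 9 = 336 + 9 = 345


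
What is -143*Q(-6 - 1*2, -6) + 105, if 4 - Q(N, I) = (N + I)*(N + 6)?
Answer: 3537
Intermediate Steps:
Q(N, I) = 4 - (6 + N)*(I + N) (Q(N, I) = 4 - (N + I)*(N + 6) = 4 - (I + N)*(6 + N) = 4 - (6 + N)*(I + N))
-143*Q(-6 - 1*2, -6) + 105 = -143*(4 - (-6 - 1*2)² - 6*(-6) - 6*(-6 - 1*2) - 1*(-6)*(-6 - 1*2)) + 105 = -143*(4 - (-6 - 2)² + 36 - 6*(-6 - 2) - 1*(-6)*(-6 - 2)) + 105 = -143*(4 - 1*(-8)² + 36 - 6*(-8) - 1*(-6)*(-8)) + 105 = -143*(4 - 1*64 + 36 + 48 - 48) + 105 = -143*(4 - 64 + 36 + 48 - 48) + 105 = -143*(-24) + 105 = 3432 + 105 = 3537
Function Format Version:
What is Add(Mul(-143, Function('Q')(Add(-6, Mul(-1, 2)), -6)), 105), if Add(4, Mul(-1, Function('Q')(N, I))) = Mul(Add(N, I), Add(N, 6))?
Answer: 3537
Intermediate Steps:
Function('Q')(N, I) = Add(4, Mul(-1, Add(6, N), Add(I, N))) (Function('Q')(N, I) = Add(4, Mul(-1, Mul(Add(N, I), Add(N, 6)))) = Add(4, Mul(-1, Mul(Add(I, N), Add(6, N)))) = Add(4, Mul(-1, Mul(Add(6, N), Add(I, N)))) = Add(4, Mul(-1, Add(6, N), Add(I, N))))
Add(Mul(-143, Function('Q')(Add(-6, Mul(-1, 2)), -6)), 105) = Add(Mul(-143, Add(4, Mul(-1, Pow(Add(-6, Mul(-1, 2)), 2)), Mul(-6, -6), Mul(-6, Add(-6, Mul(-1, 2))), Mul(-1, -6, Add(-6, Mul(-1, 2))))), 105) = Add(Mul(-143, Add(4, Mul(-1, Pow(Add(-6, -2), 2)), 36, Mul(-6, Add(-6, -2)), Mul(-1, -6, Add(-6, -2)))), 105) = Add(Mul(-143, Add(4, Mul(-1, Pow(-8, 2)), 36, Mul(-6, -8), Mul(-1, -6, -8))), 105) = Add(Mul(-143, Add(4, Mul(-1, 64), 36, 48, -48)), 105) = Add(Mul(-143, Add(4, -64, 36, 48, -48)), 105) = Add(Mul(-143, -24), 105) = Add(3432, 105) = 3537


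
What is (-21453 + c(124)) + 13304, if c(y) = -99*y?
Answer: -20425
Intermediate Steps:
c(y) = -99*y
(-21453 + c(124)) + 13304 = (-21453 - 99*124) + 13304 = (-21453 - 12276) + 13304 = -33729 + 13304 = -20425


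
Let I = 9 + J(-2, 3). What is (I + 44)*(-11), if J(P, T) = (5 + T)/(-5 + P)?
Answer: -3993/7 ≈ -570.43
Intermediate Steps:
J(P, T) = (5 + T)/(-5 + P)
I = 55/7 (I = 9 + (5 + 3)/(-5 - 2) = 9 + 8/(-7) = 9 - 1/7*8 = 9 - 8/7 = 55/7 ≈ 7.8571)
(I + 44)*(-11) = (55/7 + 44)*(-11) = (363/7)*(-11) = -3993/7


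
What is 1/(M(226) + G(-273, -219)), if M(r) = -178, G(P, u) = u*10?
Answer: -1/2368 ≈ -0.00042230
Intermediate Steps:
G(P, u) = 10*u
1/(M(226) + G(-273, -219)) = 1/(-178 + 10*(-219)) = 1/(-178 - 2190) = 1/(-2368) = -1/2368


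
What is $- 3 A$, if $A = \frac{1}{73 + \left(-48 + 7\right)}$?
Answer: $- \frac{3}{32} \approx -0.09375$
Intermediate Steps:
$A = \frac{1}{32}$ ($A = \frac{1}{73 - 41} = \frac{1}{32} \approx 0.03125$)
$- 3 A = \left(-3\right) \frac{1}{32} = - \frac{3}{32}$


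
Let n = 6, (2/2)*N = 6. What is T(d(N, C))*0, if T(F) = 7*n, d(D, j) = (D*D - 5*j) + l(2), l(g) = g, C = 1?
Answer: 0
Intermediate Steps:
N = 6
d(D, j) = 2 + D² - 5*j (d(D, j) = (D*D - 5*j) + 2 = (D² - 5*j) + 2 = 2 + D² - 5*j)
T(F) = 42 (T(F) = 7*6 = 42)
T(d(N, C))*0 = 42*0 = 0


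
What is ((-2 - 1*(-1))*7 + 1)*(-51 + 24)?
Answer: 162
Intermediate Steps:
((-2 - 1*(-1))*7 + 1)*(-51 + 24) = ((-2 + 1)*7 + 1)*(-27) = (-1*7 + 1)*(-27) = (-7 + 1)*(-27) = -6*(-27) = 162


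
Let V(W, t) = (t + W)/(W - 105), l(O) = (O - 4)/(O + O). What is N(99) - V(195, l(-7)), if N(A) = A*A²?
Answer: 1222573999/1260 ≈ 9.7030e+5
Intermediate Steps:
l(O) = (-4 + O)/(2*O) (l(O) = (-4 + O)/((2*O)) = (-4 + O)*(1/(2*O)) = (-4 + O)/(2*O))
N(A) = A³
V(W, t) = (W + t)/(-105 + W)
N(99) - V(195, l(-7)) = 99³ - (195 + (½)*(-4 - 7)/(-7))/(-105 + 195) = 970299 - (195 + (½)*(-⅐)*(-11))/90 = 970299 - (195 + 11/14)/90 = 970299 - 2741/(90*14) = 970299 - 1*2741/1260 = 970299 - 2741/1260 = 1222573999/1260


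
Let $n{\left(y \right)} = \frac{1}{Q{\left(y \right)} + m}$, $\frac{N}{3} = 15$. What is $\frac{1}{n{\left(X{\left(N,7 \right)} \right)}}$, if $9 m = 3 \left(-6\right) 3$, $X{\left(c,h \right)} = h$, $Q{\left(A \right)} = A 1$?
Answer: $1$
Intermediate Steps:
$N = 45$ ($N = 3 \cdot 15 = 45$)
$Q{\left(A \right)} = A$
$m = -6$ ($m = \frac{3 \left(-6\right) 3}{9} = \frac{\left(-18\right) 3}{9} = \frac{1}{9} \left(-54\right) = -6$)
$n{\left(y \right)} = \frac{1}{-6 + y}$ ($n{\left(y \right)} = \frac{1}{y - 6} = \frac{1}{-6 + y}$)
$\frac{1}{n{\left(X{\left(N,7 \right)} \right)}} = \frac{1}{\frac{1}{-6 + 7}} = \frac{1}{1^{-1}} = 1^{-1} = 1$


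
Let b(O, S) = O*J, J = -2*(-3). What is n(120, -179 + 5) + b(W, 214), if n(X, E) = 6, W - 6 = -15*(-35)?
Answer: 3192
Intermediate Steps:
W = 531 (W = 6 - 15*(-35) = 6 + 525 = 531)
J = 6
b(O, S) = 6*O (b(O, S) = O*6 = 6*O)
n(120, -179 + 5) + b(W, 214) = 6 + 6*531 = 6 + 3186 = 3192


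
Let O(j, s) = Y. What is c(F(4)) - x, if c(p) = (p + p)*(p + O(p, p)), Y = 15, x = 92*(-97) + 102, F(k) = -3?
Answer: 8750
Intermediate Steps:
x = -8822 (x = -8924 + 102 = -8822)
O(j, s) = 15
c(p) = 2*p*(15 + p) (c(p) = (p + p)*(p + 15) = (2*p)*(15 + p) = 2*p*(15 + p))
c(F(4)) - x = 2*(-3)*(15 - 3) - 1*(-8822) = 2*(-3)*12 + 8822 = -72 + 8822 = 8750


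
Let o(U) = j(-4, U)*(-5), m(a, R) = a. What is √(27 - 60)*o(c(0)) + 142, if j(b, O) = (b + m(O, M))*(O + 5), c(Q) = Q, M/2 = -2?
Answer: 142 + 100*I*√33 ≈ 142.0 + 574.46*I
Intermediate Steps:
M = -4 (M = 2*(-2) = -4)
j(b, O) = (5 + O)*(O + b) (j(b, O) = (b + O)*(O + 5) = (O + b)*(5 + O) = (5 + O)*(O + b))
o(U) = 100 - 5*U - 5*U² (o(U) = (U² + 5*U + 5*(-4) + U*(-4))*(-5) = (U² + 5*U - 20 - 4*U)*(-5) = (-20 + U + U²)*(-5) = 100 - 5*U - 5*U²)
√(27 - 60)*o(c(0)) + 142 = √(27 - 60)*(100 - 5*0 - 5*0²) + 142 = √(-33)*(100 + 0 - 5*0) + 142 = (I*√33)*(100 + 0 + 0) + 142 = (I*√33)*100 + 142 = 100*I*√33 + 142 = 142 + 100*I*√33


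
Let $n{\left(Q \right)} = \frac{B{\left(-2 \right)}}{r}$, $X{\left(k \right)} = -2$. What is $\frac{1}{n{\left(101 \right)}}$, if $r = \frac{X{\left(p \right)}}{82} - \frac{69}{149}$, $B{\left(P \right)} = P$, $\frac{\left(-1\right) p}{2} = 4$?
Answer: $\frac{1489}{6109} \approx 0.24374$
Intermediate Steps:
$p = -8$ ($p = \left(-2\right) 4 = -8$)
$r = - \frac{2978}{6109}$ ($r = - \frac{2}{82} - \frac{69}{149} = \left(-2\right) \frac{1}{82} - \frac{69}{149} = - \frac{1}{41} - \frac{69}{149} = - \frac{2978}{6109} \approx -0.48748$)
$n{\left(Q \right)} = \frac{6109}{1489}$ ($n{\left(Q \right)} = - \frac{2}{- \frac{2978}{6109}} = \left(-2\right) \left(- \frac{6109}{2978}\right) = \frac{6109}{1489}$)
$\frac{1}{n{\left(101 \right)}} = \frac{1}{\frac{6109}{1489}} = \frac{1489}{6109}$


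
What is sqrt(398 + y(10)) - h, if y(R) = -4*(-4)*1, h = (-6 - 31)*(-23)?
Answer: -851 + 3*sqrt(46) ≈ -830.65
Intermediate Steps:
h = 851 (h = -37*(-23) = 851)
y(R) = 16 (y(R) = 16*1 = 16)
sqrt(398 + y(10)) - h = sqrt(398 + 16) - 1*851 = sqrt(414) - 851 = 3*sqrt(46) - 851 = -851 + 3*sqrt(46)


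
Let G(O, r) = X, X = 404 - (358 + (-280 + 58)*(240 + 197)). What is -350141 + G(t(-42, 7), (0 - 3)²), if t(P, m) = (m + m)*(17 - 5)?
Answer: -253081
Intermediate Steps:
t(P, m) = 24*m (t(P, m) = (2*m)*12 = 24*m)
X = 97060 (X = 404 - (358 - 222*437) = 404 - (358 - 97014) = 404 - 1*(-96656) = 404 + 96656 = 97060)
G(O, r) = 97060
-350141 + G(t(-42, 7), (0 - 3)²) = -350141 + 97060 = -253081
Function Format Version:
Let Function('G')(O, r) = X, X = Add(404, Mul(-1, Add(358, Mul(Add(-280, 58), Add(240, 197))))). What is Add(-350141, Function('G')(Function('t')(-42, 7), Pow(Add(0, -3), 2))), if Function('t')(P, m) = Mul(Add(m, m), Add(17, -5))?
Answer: -253081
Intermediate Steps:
Function('t')(P, m) = Mul(24, m) (Function('t')(P, m) = Mul(Mul(2, m), 12) = Mul(24, m))
X = 97060 (X = Add(404, Mul(-1, Add(358, Mul(-222, 437)))) = Add(404, Mul(-1, Add(358, -97014))) = Add(404, Mul(-1, -96656)) = Add(404, 96656) = 97060)
Function('G')(O, r) = 97060
Add(-350141, Function('G')(Function('t')(-42, 7), Pow(Add(0, -3), 2))) = Add(-350141, 97060) = -253081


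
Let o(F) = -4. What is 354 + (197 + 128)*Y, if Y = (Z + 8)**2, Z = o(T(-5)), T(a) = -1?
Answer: 5554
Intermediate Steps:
Z = -4
Y = 16 (Y = (-4 + 8)**2 = 4**2 = 16)
354 + (197 + 128)*Y = 354 + (197 + 128)*16 = 354 + 325*16 = 354 + 5200 = 5554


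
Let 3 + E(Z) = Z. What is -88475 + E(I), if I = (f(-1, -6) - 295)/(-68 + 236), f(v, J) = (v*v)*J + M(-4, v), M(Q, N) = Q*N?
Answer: -4954867/56 ≈ -88480.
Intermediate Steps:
M(Q, N) = N*Q
f(v, J) = -4*v + J*v² (f(v, J) = (v*v)*J + v*(-4) = v²*J - 4*v = J*v² - 4*v = -4*v + J*v²)
I = -99/56 (I = (-(-4 - 6*(-1)) - 295)/(-68 + 236) = (-(-4 + 6) - 295)/168 = (-1*2 - 295)*(1/168) = (-2 - 295)*(1/168) = -297*1/168 = -99/56 ≈ -1.7679)
E(Z) = -3 + Z
-88475 + E(I) = -88475 + (-3 - 99/56) = -88475 - 267/56 = -4954867/56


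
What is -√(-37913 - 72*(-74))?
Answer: -7*I*√665 ≈ -180.51*I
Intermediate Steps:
-√(-37913 - 72*(-74)) = -√(-37913 + 5328) = -√(-32585) = -7*I*√665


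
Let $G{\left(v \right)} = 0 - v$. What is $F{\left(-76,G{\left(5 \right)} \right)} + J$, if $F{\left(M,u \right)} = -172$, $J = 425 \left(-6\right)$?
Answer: $-2722$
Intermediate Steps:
$G{\left(v \right)} = - v$
$J = -2550$
$F{\left(-76,G{\left(5 \right)} \right)} + J = -172 - 2550 = -2722$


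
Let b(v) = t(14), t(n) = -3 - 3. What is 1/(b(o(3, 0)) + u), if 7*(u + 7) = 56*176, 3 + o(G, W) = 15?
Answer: 1/1395 ≈ 0.00071685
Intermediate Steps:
t(n) = -6
o(G, W) = 12 (o(G, W) = -3 + 15 = 12)
b(v) = -6
u = 1401 (u = -7 + (56*176)/7 = -7 + (⅐)*9856 = -7 + 1408 = 1401)
1/(b(o(3, 0)) + u) = 1/(-6 + 1401) = 1/1395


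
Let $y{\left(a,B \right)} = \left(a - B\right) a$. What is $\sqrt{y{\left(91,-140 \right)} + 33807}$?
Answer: $6 \sqrt{1523} \approx 234.15$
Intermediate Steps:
$y{\left(a,B \right)} = a \left(a - B\right)$
$\sqrt{y{\left(91,-140 \right)} + 33807} = \sqrt{91 \left(91 - -140\right) + 33807} = \sqrt{91 \left(91 + 140\right) + 33807} = \sqrt{91 \cdot 231 + 33807} = \sqrt{21021 + 33807} = \sqrt{54828} = 6 \sqrt{1523}$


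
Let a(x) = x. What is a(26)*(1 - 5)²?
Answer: 416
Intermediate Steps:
a(26)*(1 - 5)² = 26*(1 - 5)² = 26*(-4)² = 26*16 = 416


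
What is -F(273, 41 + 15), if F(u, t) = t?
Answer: -56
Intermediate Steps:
-F(273, 41 + 15) = -(41 + 15) = -1*56 = -56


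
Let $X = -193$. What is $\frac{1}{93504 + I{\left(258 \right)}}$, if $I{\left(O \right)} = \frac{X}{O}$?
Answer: $\frac{258}{24123839} \approx 1.0695 \cdot 10^{-5}$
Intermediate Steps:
$I{\left(O \right)} = - \frac{193}{O}$
$\frac{1}{93504 + I{\left(258 \right)}} = \frac{1}{93504 - \frac{193}{258}} = \frac{1}{\frac{24123839}{258}} = \frac{258}{24123839}$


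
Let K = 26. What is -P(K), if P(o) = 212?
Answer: -212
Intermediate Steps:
-P(K) = -1*212 = -212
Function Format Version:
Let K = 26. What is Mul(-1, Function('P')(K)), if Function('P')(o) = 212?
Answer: -212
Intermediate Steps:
Mul(-1, Function('P')(K)) = Mul(-1, 212) = -212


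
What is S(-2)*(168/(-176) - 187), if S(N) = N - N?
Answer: 0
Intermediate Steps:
S(N) = 0
S(-2)*(168/(-176) - 187) = 0*(168/(-176) - 187) = 0*(168*(-1/176) - 187) = 0*(-21/22 - 187) = 0*(-4135/22) = 0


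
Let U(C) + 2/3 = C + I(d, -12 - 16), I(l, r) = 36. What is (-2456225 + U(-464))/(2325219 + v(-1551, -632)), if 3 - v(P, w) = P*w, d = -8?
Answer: -7369961/4034970 ≈ -1.8265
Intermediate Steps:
v(P, w) = 3 - P*w
U(C) = 106/3 + C (U(C) = -⅔ + (C + 36) = -⅔ + (36 + C) = 106/3 + C)
(-2456225 + U(-464))/(2325219 + v(-1551, -632)) = (-2456225 + (106/3 - 464))/(2325219 + (3 - 1*(-1551)*(-632))) = (-2456225 - 1286/3)/(2325219 + (3 - 980232)) = -7369961/(3*(2325219 - 980229)) = -7369961/3/1344990 = -7369961/3*1/1344990 = -7369961/4034970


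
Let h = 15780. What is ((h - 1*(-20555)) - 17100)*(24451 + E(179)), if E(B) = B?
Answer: 473758050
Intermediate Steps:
((h - 1*(-20555)) - 17100)*(24451 + E(179)) = ((15780 - 1*(-20555)) - 17100)*(24451 + 179) = ((15780 + 20555) - 17100)*24630 = (36335 - 17100)*24630 = 19235*24630 = 473758050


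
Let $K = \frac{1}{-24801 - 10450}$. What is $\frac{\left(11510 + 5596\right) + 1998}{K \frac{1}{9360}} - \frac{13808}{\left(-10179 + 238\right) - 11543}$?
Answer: $- \frac{33855306671942788}{5371} \approx -6.3034 \cdot 10^{12}$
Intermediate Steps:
$K = - \frac{1}{35251}$ ($K = \frac{1}{-35251} = - \frac{1}{35251} \approx -2.8368 \cdot 10^{-5}$)
$\frac{\left(11510 + 5596\right) + 1998}{K \frac{1}{9360}} - \frac{13808}{\left(-10179 + 238\right) - 11543} = \frac{\left(11510 + 5596\right) + 1998}{\left(- \frac{1}{35251}\right) \frac{1}{9360}} - \frac{13808}{\left(-10179 + 238\right) - 11543} = \frac{17106 + 1998}{\left(- \frac{1}{35251}\right) \frac{1}{9360}} - \frac{13808}{-9941 - 11543} = \frac{19104}{- \frac{1}{329949360}} - \frac{13808}{-21484} = 19104 \left(-329949360\right) - - \frac{3452}{5371} = -6303352573440 + \frac{3452}{5371} = - \frac{33855306671942788}{5371}$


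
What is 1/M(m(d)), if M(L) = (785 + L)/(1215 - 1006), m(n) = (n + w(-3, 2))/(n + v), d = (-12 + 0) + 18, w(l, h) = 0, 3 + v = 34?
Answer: 37/139 ≈ 0.26619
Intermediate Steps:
v = 31 (v = -3 + 34 = 31)
d = 6 (d = -12 + 18 = 6)
m(n) = n/(31 + n) (m(n) = (n + 0)/(n + 31) = n/(31 + n))
M(L) = 785/209 + L/209 (M(L) = (785 + L)/209 = (785 + L)*(1/209) = 785/209 + L/209)
1/M(m(d)) = 1/(785/209 + (6/(31 + 6))/209) = 1/(785/209 + (6/37)/209) = 1/(785/209 + (6*(1/37))/209) = 1/(785/209 + (1/209)*(6/37)) = 1/(785/209 + 6/7733) = 1/(139/37) = 37/139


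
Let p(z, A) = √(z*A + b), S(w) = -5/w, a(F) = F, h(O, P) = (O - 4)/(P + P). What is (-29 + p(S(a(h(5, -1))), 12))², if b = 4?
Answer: 965 - 116*√31 ≈ 319.14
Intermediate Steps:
h(O, P) = (-4 + O)/(2*P) (h(O, P) = (-4 + O)/((2*P)) = (-4 + O)*(1/(2*P)) = (-4 + O)/(2*P))
p(z, A) = √(4 + A*z) (p(z, A) = √(z*A + 4) = √(A*z + 4) = √(4 + A*z))
(-29 + p(S(a(h(5, -1))), 12))² = (-29 + √(4 + 12*(-5*(-2/(-4 + 5)))))² = (-29 + √(4 + 12*(-5/((½)*(-1)*1))))² = (-29 + √(4 + 12*(-5/(-½))))² = (-29 + √(4 + 12*(-5*(-2))))² = (-29 + √(4 + 12*10))² = (-29 + √(4 + 120))² = (-29 + √124)² = (-29 + 2*√31)²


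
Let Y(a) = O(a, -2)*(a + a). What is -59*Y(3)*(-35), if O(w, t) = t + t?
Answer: -49560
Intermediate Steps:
O(w, t) = 2*t
Y(a) = -8*a (Y(a) = (2*(-2))*(a + a) = -8*a)
-59*Y(3)*(-35) = -(-472)*3*(-35) = -59*(-24)*(-35) = 1416*(-35) = -49560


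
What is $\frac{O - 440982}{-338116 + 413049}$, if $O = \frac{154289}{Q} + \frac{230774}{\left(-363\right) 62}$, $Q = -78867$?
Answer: $- \frac{130459368801776}{22167438157161} \approx -5.8852$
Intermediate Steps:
$O = - \frac{3612146882}{295830117}$ ($O = \frac{154289}{-78867} + \frac{230774}{\left(-363\right) 62} = 154289 \left(- \frac{1}{78867}\right) + \frac{230774}{-22506} = - \frac{154289}{78867} + 230774 \left(- \frac{1}{22506}\right) = - \frac{154289}{78867} - \frac{115387}{11253} = - \frac{3612146882}{295830117} \approx -12.21$)
$\frac{O - 440982}{-338116 + 413049} = \frac{- \frac{3612146882}{295830117} - 440982}{-338116 + 413049} = - \frac{130459368801776}{295830117 \cdot 74933} = \left(- \frac{130459368801776}{295830117}\right) \frac{1}{74933} = - \frac{130459368801776}{22167438157161}$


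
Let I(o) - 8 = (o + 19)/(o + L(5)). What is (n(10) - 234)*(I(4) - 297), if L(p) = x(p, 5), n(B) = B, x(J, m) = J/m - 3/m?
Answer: 699216/11 ≈ 63565.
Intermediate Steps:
x(J, m) = -3/m + J/m
L(p) = -⅗ + p/5 (L(p) = (-3 + p)/5 = -⅗ + p/5)
I(o) = 8 + (19 + o)/(⅖ + o) (I(o) = 8 + (o + 19)/(o + (-⅗ + (⅕)*5)) = 8 + (19 + o)/(o + (-⅗ + 1)) = 8 + (19 + o)/(o + ⅖) = 8 + (19 + o)/(⅖ + o))
(n(10) - 234)*(I(4) - 297) = (10 - 234)*(3*(37 + 15*4)/(2 + 5*4) - 297) = -224*(3*(37 + 60)/(2 + 20) - 297) = -224*(3*97/22 - 297) = -224*(3*(1/22)*97 - 297) = -224*(291/22 - 297) = -224*(-6243/22) = 699216/11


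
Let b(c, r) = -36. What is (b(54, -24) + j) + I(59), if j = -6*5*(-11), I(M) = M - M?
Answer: 294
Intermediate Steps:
I(M) = 0
j = 330 (j = -30*(-11) = 330)
(b(54, -24) + j) + I(59) = (-36 + 330) + 0 = 294 + 0 = 294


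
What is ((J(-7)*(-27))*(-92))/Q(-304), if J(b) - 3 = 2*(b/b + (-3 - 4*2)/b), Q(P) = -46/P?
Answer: 935712/7 ≈ 1.3367e+5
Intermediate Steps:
J(b) = 5 - 22/b (J(b) = 3 + 2*(b/b + (-3 - 4*2)/b) = 3 + 2*(1 + (-3 - 8)/b) = 3 + 2*(1 - 11/b) = 3 + (2 - 22/b) = 5 - 22/b)
((J(-7)*(-27))*(-92))/Q(-304) = (((5 - 22/(-7))*(-27))*(-92))/((-46/(-304))) = (((5 - 22*(-⅐))*(-27))*(-92))/((-46*(-1/304))) = (((5 + 22/7)*(-27))*(-92))/(23/152) = (((57/7)*(-27))*(-92))*(152/23) = -1539/7*(-92)*(152/23) = (141588/7)*(152/23) = 935712/7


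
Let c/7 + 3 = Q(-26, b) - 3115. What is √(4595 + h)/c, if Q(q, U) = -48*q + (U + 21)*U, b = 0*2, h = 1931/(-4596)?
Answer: -√24263075661/30080820 ≈ -0.0051783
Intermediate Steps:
h = -1931/4596 (h = 1931*(-1/4596) = -1931/4596 ≈ -0.42015)
b = 0
Q(q, U) = -48*q + U*(21 + U) (Q(q, U) = -48*q + (21 + U)*U = -48*q + U*(21 + U))
c = -13090 (c = -21 + 7*((0² - 48*(-26) + 21*0) - 3115) = -21 + 7*((0 + 1248 + 0) - 3115) = -21 + 7*(1248 - 3115) = -21 + 7*(-1867) = -21 - 13069 = -13090)
√(4595 + h)/c = √(4595 - 1931/4596)/(-13090) = √(21116689/4596)*(-1/13090) = (√24263075661/2298)*(-1/13090) = -√24263075661/30080820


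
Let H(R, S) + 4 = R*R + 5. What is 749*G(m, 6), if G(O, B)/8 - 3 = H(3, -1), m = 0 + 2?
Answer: 77896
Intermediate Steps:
m = 2
H(R, S) = 1 + R**2 (H(R, S) = -4 + (R*R + 5) = -4 + (R**2 + 5) = -4 + (5 + R**2) = 1 + R**2)
G(O, B) = 104 (G(O, B) = 24 + 8*(1 + 3**2) = 24 + 8*(1 + 9) = 24 + 8*10 = 24 + 80 = 104)
749*G(m, 6) = 749*104 = 77896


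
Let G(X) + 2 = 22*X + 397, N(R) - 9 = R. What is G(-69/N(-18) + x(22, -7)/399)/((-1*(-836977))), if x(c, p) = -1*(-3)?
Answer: 224969/333953823 ≈ 0.00067365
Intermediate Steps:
x(c, p) = 3
N(R) = 9 + R
G(X) = 395 + 22*X (G(X) = -2 + (22*X + 397) = -2 + (397 + 22*X) = 395 + 22*X)
G(-69/N(-18) + x(22, -7)/399)/((-1*(-836977))) = (395 + 22*(-69/(9 - 18) + 3/399))/((-1*(-836977))) = (395 + 22*(-69/(-9) + 3*(1/399)))/836977 = (395 + 22*(-69*(-⅑) + 1/133))*(1/836977) = (395 + 22*(23/3 + 1/133))*(1/836977) = (395 + 22*(3062/399))*(1/836977) = (395 + 67364/399)*(1/836977) = (224969/399)*(1/836977) = 224969/333953823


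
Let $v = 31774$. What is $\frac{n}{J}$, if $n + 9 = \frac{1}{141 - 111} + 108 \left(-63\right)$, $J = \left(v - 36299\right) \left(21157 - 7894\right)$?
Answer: $\frac{204389}{1800452250} \approx 0.00011352$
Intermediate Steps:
$J = -60015075$ ($J = \left(31774 - 36299\right) \left(21157 - 7894\right) = \left(-4525\right) 13263 = -60015075$)
$n = - \frac{204389}{30}$ ($n = -9 + \left(\frac{1}{141 - 111} + 108 \left(-63\right)\right) = -9 - \left(6804 - \frac{1}{30}\right) = -9 + \left(\frac{1}{30} - 6804\right) = -9 - \frac{204119}{30} = - \frac{204389}{30} \approx -6813.0$)
$\frac{n}{J} = - \frac{204389}{30 \left(-60015075\right)} = \left(- \frac{204389}{30}\right) \left(- \frac{1}{60015075}\right) = \frac{204389}{1800452250}$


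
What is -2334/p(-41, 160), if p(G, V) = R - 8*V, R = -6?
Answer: 1167/643 ≈ 1.8149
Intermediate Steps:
p(G, V) = -6 - 8*V
-2334/p(-41, 160) = -2334/(-6 - 8*160) = -2334/(-6 - 1280) = -2334/(-1286) = -2334*(-1/1286) = 1167/643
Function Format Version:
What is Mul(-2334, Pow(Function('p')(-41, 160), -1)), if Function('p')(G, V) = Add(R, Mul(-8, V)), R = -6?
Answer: Rational(1167, 643) ≈ 1.8149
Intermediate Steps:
Function('p')(G, V) = Add(-6, Mul(-8, V))
Mul(-2334, Pow(Function('p')(-41, 160), -1)) = Mul(-2334, Pow(Add(-6, Mul(-8, 160)), -1)) = Mul(-2334, Pow(Add(-6, -1280), -1)) = Mul(-2334, Pow(-1286, -1)) = Mul(-2334, Rational(-1, 1286)) = Rational(1167, 643)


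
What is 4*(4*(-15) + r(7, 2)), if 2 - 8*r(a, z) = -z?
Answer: -238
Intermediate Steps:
r(a, z) = ¼ + z/8 (r(a, z) = ¼ - (-1)*z/8 = ¼ + z/8)
4*(4*(-15) + r(7, 2)) = 4*(4*(-15) + (¼ + (⅛)*2)) = 4*(-60 + (¼ + ¼)) = 4*(-60 + ½) = 4*(-119/2) = -238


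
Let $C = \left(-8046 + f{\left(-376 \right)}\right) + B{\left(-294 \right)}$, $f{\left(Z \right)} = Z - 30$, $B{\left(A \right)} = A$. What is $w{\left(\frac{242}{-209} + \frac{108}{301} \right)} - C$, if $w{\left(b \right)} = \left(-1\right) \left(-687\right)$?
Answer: $9433$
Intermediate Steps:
$f{\left(Z \right)} = -30 + Z$ ($f{\left(Z \right)} = Z - 30 = -30 + Z$)
$w{\left(b \right)} = 687$
$C = -8746$ ($C = \left(-8046 - 406\right) - 294 = -8452 - 294 = -8746$)
$w{\left(\frac{242}{-209} + \frac{108}{301} \right)} - C = 687 - -8746 = 687 + 8746 = 9433$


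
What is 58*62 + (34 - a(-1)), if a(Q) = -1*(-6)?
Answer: 3624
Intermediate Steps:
a(Q) = 6
58*62 + (34 - a(-1)) = 58*62 + (34 - 1*6) = 3596 + (34 - 6) = 3596 + 28 = 3624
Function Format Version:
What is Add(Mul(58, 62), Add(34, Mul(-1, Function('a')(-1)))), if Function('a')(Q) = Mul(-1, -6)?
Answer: 3624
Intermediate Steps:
Function('a')(Q) = 6
Add(Mul(58, 62), Add(34, Mul(-1, Function('a')(-1)))) = Add(Mul(58, 62), Add(34, Mul(-1, 6))) = Add(3596, Add(34, -6)) = Add(3596, 28) = 3624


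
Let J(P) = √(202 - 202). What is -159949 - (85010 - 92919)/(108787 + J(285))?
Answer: -17400363954/108787 ≈ -1.5995e+5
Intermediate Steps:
J(P) = 0 (J(P) = √0 = 0)
-159949 - (85010 - 92919)/(108787 + J(285)) = -159949 - (85010 - 92919)/(108787 + 0) = -159949 - (-7909)/108787 = -159949 - 1*(-7909/108787) = -159949 + 7909/108787 = -17400363954/108787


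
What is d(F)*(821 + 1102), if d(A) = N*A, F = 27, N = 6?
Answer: 311526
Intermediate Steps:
d(A) = 6*A
d(F)*(821 + 1102) = (6*27)*(821 + 1102) = 162*1923 = 311526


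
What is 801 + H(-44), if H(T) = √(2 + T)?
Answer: 801 + I*√42 ≈ 801.0 + 6.4807*I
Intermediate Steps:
801 + H(-44) = 801 + √(2 - 44) = 801 + √(-42) = 801 + I*√42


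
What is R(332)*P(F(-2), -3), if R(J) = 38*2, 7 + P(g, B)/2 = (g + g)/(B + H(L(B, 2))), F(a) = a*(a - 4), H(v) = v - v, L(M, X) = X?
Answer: -2280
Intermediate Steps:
H(v) = 0
F(a) = a*(-4 + a)
P(g, B) = -14 + 4*g/B (P(g, B) = -14 + 2*((g + g)/(B + 0)) = -14 + 2*((2*g)/B) = -14 + 2*(2*g/B) = -14 + 4*g/B)
R(J) = 76
R(332)*P(F(-2), -3) = 76*(-14 + 4*(-2*(-4 - 2))/(-3)) = 76*(-14 + 4*(-2*(-6))*(-⅓)) = 76*(-14 + 4*12*(-⅓)) = 76*(-14 - 16) = 76*(-30) = -2280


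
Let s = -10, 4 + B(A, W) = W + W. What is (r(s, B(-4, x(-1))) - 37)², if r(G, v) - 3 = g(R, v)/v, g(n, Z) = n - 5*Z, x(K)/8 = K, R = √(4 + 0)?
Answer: 152881/100 ≈ 1528.8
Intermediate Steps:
R = 2 (R = √4 = 2)
x(K) = 8*K
B(A, W) = -4 + 2*W (B(A, W) = -4 + (W + W) = -4 + 2*W)
r(G, v) = 3 + (2 - 5*v)/v
(r(s, B(-4, x(-1))) - 37)² = ((-2 + 2/(-4 + 2*(8*(-1)))) - 37)² = ((-2 + 2/(-4 + 2*(-8))) - 37)² = ((-2 + 2/(-4 - 16)) - 37)² = ((-2 + 2/(-20)) - 37)² = ((-2 + 2*(-1/20)) - 37)² = ((-2 - ⅒) - 37)² = (-21/10 - 37)² = (-391/10)² = 152881/100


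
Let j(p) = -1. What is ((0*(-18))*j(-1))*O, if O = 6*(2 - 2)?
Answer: 0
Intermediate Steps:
O = 0 (O = 6*0 = 0)
((0*(-18))*j(-1))*O = ((0*(-18))*(-1))*0 = (0*(-1))*0 = 0*0 = 0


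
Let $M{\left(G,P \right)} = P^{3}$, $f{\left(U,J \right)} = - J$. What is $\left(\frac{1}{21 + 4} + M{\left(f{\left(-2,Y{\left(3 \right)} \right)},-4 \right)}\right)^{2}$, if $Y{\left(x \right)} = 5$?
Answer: $\frac{2556801}{625} \approx 4090.9$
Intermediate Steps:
$\left(\frac{1}{21 + 4} + M{\left(f{\left(-2,Y{\left(3 \right)} \right)},-4 \right)}\right)^{2} = \left(\frac{1}{21 + 4} + \left(-4\right)^{3}\right)^{2} = \left(\frac{1}{25} - 64\right)^{2} = \left(- \frac{1599}{25}\right)^{2} = \frac{2556801}{625}$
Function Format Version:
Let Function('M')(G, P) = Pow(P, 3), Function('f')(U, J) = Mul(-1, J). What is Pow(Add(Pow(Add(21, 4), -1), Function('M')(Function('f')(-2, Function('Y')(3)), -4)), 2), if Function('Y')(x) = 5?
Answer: Rational(2556801, 625) ≈ 4090.9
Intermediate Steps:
Pow(Add(Pow(Add(21, 4), -1), Function('M')(Function('f')(-2, Function('Y')(3)), -4)), 2) = Pow(Add(Pow(Add(21, 4), -1), Pow(-4, 3)), 2) = Pow(Add(Pow(25, -1), -64), 2) = Pow(Add(Rational(1, 25), -64), 2) = Pow(Rational(-1599, 25), 2) = Rational(2556801, 625)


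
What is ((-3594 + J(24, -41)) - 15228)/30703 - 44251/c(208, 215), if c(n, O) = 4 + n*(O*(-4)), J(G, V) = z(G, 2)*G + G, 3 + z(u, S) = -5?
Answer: -2038216787/5492029828 ≈ -0.37112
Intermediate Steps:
z(u, S) = -8 (z(u, S) = -3 - 5 = -8)
J(G, V) = -7*G (J(G, V) = -8*G + G = -7*G)
c(n, O) = 4 - 4*O*n (c(n, O) = 4 + n*(-4*O) = 4 - 4*O*n)
((-3594 + J(24, -41)) - 15228)/30703 - 44251/c(208, 215) = ((-3594 - 7*24) - 15228)/30703 - 44251/(4 - 4*215*208) = ((-3594 - 168) - 15228)*(1/30703) - 44251/(4 - 178880) = (-3762 - 15228)*(1/30703) - 44251/(-178876) = -18990*1/30703 - 44251*(-1/178876) = -18990/30703 + 44251/178876 = -2038216787/5492029828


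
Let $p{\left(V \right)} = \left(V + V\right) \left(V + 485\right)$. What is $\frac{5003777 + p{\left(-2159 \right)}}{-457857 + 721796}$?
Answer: $\frac{12232109}{263939} \approx 46.344$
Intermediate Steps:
$p{\left(V \right)} = 2 V \left(485 + V\right)$
$\frac{5003777 + p{\left(-2159 \right)}}{-457857 + 721796} = \frac{5003777 + 2 \left(-2159\right) \left(485 - 2159\right)}{-457857 + 721796} = \frac{5003777 + 2 \left(-2159\right) \left(-1674\right)}{263939} = \left(5003777 + 7228332\right) \frac{1}{263939} = 12232109 \cdot \frac{1}{263939} = \frac{12232109}{263939}$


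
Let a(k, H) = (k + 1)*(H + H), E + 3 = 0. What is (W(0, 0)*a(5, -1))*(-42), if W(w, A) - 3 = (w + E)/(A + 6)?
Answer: 1260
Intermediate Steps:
E = -3 (E = -3 + 0 = -3)
W(w, A) = 3 + (-3 + w)/(6 + A) (W(w, A) = 3 + (w - 3)/(A + 6) = 3 + (-3 + w)/(6 + A))
a(k, H) = 2*H*(1 + k) (a(k, H) = (1 + k)*(2*H) = 2*H*(1 + k))
(W(0, 0)*a(5, -1))*(-42) = (((15 + 0 + 3*0)/(6 + 0))*(2*(-1)*(1 + 5)))*(-42) = (((15 + 0 + 0)/6)*(2*(-1)*6))*(-42) = (((⅙)*15)*(-12))*(-42) = ((5/2)*(-12))*(-42) = -30*(-42) = 1260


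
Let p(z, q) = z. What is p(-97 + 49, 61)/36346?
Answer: -24/18173 ≈ -0.0013206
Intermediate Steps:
p(-97 + 49, 61)/36346 = (-97 + 49)/36346 = -48*1/36346 = -24/18173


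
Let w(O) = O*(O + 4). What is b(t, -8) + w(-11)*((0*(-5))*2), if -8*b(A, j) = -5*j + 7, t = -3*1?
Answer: -47/8 ≈ -5.8750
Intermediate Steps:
w(O) = O*(4 + O)
t = -3
b(A, j) = -7/8 + 5*j/8 (b(A, j) = -(-5*j + 7)/8 = -(7 - 5*j)/8 = -7/8 + 5*j/8)
b(t, -8) + w(-11)*((0*(-5))*2) = (-7/8 + (5/8)*(-8)) + (-11*(4 - 11))*((0*(-5))*2) = (-7/8 - 5) + (-11*(-7))*(0*2) = -47/8 + 77*0 = -47/8 + 0 = -47/8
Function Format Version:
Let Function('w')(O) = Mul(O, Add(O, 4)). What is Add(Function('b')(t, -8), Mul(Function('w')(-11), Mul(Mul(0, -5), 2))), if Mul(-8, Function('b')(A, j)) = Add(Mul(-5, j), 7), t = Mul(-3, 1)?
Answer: Rational(-47, 8) ≈ -5.8750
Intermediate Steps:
Function('w')(O) = Mul(O, Add(4, O))
t = -3
Function('b')(A, j) = Add(Rational(-7, 8), Mul(Rational(5, 8), j)) (Function('b')(A, j) = Mul(Rational(-1, 8), Add(Mul(-5, j), 7)) = Mul(Rational(-1, 8), Add(7, Mul(-5, j))) = Add(Rational(-7, 8), Mul(Rational(5, 8), j)))
Add(Function('b')(t, -8), Mul(Function('w')(-11), Mul(Mul(0, -5), 2))) = Add(Add(Rational(-7, 8), Mul(Rational(5, 8), -8)), Mul(Mul(-11, Add(4, -11)), Mul(Mul(0, -5), 2))) = Add(Add(Rational(-7, 8), -5), Mul(Mul(-11, -7), Mul(0, 2))) = Add(Rational(-47, 8), Mul(77, 0)) = Add(Rational(-47, 8), 0) = Rational(-47, 8)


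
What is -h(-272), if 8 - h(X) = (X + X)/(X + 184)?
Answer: -20/11 ≈ -1.8182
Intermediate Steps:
h(X) = 8 - 2*X/(184 + X) (h(X) = 8 - (X + X)/(X + 184) = 8 - 2*X/(184 + X))
-h(-272) = -2*(736 + 3*(-272))/(184 - 272) = -2*(736 - 816)/(-88) = -2*(-1)*(-80)/88 = -1*20/11 = -20/11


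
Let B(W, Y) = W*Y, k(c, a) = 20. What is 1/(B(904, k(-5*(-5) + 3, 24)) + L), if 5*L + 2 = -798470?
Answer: -5/708072 ≈ -7.0614e-6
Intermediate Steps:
L = -798472/5 (L = -2/5 + (1/5)*(-798470) = -2/5 - 159694 = -798472/5 ≈ -1.5969e+5)
1/(B(904, k(-5*(-5) + 3, 24)) + L) = 1/(904*20 - 798472/5) = 1/(18080 - 798472/5) = 1/(-708072/5) = -5/708072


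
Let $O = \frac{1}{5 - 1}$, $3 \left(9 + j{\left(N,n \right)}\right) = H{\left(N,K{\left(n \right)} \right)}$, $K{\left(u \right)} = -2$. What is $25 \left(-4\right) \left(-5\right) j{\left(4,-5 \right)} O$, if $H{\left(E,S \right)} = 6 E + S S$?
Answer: $\frac{125}{3} \approx 41.667$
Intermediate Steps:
$H{\left(E,S \right)} = S^{2} + 6 E$ ($H{\left(E,S \right)} = 6 E + S^{2} = S^{2} + 6 E$)
$j{\left(N,n \right)} = - \frac{23}{3} + 2 N$ ($j{\left(N,n \right)} = -9 + \frac{\left(-2\right)^{2} + 6 N}{3} = -9 + \frac{4 + 6 N}{3} = -9 + \left(\frac{4}{3} + 2 N\right) = - \frac{23}{3} + 2 N$)
$O = \frac{1}{4} \approx 0.25$
$25 \left(-4\right) \left(-5\right) j{\left(4,-5 \right)} O = 25 \left(-4\right) \left(-5\right) \left(- \frac{23}{3} + 2 \cdot 4\right) \frac{1}{4} = 25 \cdot 20 \left(- \frac{23}{3} + 8\right) \frac{1}{4} = 25 \cdot 20 \cdot \frac{1}{3} \cdot \frac{1}{4} = 25 \cdot \frac{20}{3} \cdot \frac{1}{4} = 25 \cdot \frac{5}{3} = \frac{125}{3}$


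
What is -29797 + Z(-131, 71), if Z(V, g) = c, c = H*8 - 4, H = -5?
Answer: -29841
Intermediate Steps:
c = -44 (c = -5*8 - 4 = -40 - 4 = -44)
Z(V, g) = -44
-29797 + Z(-131, 71) = -29797 - 44 = -29841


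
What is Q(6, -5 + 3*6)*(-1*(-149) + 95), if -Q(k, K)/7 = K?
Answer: -22204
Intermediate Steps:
Q(k, K) = -7*K
Q(6, -5 + 3*6)*(-1*(-149) + 95) = (-7*(-5 + 3*6))*(-1*(-149) + 95) = (-7*(-5 + 18))*(149 + 95) = -7*13*244 = -91*244 = -22204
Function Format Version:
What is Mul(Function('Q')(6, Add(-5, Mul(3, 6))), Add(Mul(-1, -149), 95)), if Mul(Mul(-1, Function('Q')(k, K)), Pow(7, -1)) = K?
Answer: -22204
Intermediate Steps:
Function('Q')(k, K) = Mul(-7, K)
Mul(Function('Q')(6, Add(-5, Mul(3, 6))), Add(Mul(-1, -149), 95)) = Mul(Mul(-7, Add(-5, Mul(3, 6))), Add(Mul(-1, -149), 95)) = Mul(Mul(-7, Add(-5, 18)), Add(149, 95)) = Mul(Mul(-7, 13), 244) = Mul(-91, 244) = -22204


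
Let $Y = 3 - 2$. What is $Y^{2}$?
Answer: $1$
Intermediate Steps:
$Y = 1$
$Y^{2} = 1^{2} = 1$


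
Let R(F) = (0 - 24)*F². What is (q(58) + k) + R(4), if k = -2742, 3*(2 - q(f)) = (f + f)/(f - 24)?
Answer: -159382/51 ≈ -3125.1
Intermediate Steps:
R(F) = -24*F²
q(f) = 2 - 2*f/(3*(-24 + f)) (q(f) = 2 - (f + f)/(3*(f - 24)) = 2 - 2*f/(3*(-24 + f)))
(q(58) + k) + R(4) = (4*(-36 + 58)/(3*(-24 + 58)) - 2742) - 24*4² = ((4/3)*22/34 - 2742) - 24*16 = ((4/3)*(1/34)*22 - 2742) - 384 = (44/51 - 2742) - 384 = -139798/51 - 384 = -159382/51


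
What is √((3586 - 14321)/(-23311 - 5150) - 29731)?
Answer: 2*I*√6020663107254/28461 ≈ 172.43*I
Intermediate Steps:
√((3586 - 14321)/(-23311 - 5150) - 29731) = √(-10735/(-28461) - 29731) = √(-10735*(-1/28461) - 29731) = √(10735/28461 - 29731) = √(-846163256/28461) = 2*I*√6020663107254/28461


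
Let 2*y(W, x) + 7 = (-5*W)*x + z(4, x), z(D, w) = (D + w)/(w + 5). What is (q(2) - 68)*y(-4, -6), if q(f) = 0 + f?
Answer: 4125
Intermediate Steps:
z(D, w) = (D + w)/(5 + w)
q(f) = f
y(W, x) = -7/2 + (4 + x)/(2*(5 + x)) - 5*W*x/2 (y(W, x) = -7/2 + ((-5*W)*x + (4 + x)/(5 + x))/2 = -7/2 + (-5*W*x + (4 + x)/(5 + x))/2 = -7/2 + ((4 + x)/(5 + x) - 5*W*x)/2 = -7/2 + ((4 + x)/(2*(5 + x)) - 5*W*x/2) = -7/2 + (4 + x)/(2*(5 + x)) - 5*W*x/2)
(q(2) - 68)*y(-4, -6) = (2 - 68)*((4 - 6 - (5 - 6)*(7 + 5*(-4)*(-6)))/(2*(5 - 6))) = -33*(4 - 6 - 1*(-1)*(7 + 120))/(-1) = -33*(-1)*(4 - 6 - 1*(-1)*127) = -33*(-1)*(4 - 6 + 127) = -33*(-1)*125 = -66*(-125/2) = 4125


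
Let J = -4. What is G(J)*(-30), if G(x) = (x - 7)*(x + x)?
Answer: -2640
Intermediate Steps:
G(x) = 2*x*(-7 + x) (G(x) = (-7 + x)*(2*x) = 2*x*(-7 + x))
G(J)*(-30) = (2*(-4)*(-7 - 4))*(-30) = (2*(-4)*(-11))*(-30) = 88*(-30) = -2640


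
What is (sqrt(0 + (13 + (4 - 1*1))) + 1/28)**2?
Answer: 12769/784 ≈ 16.287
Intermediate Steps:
(sqrt(0 + (13 + (4 - 1*1))) + 1/28)**2 = (sqrt(0 + (13 + (4 - 1))) + 1/28)**2 = (sqrt(0 + (13 + 3)) + 1/28)**2 = (sqrt(0 + 16) + 1/28)**2 = (sqrt(16) + 1/28)**2 = (4 + 1/28)**2 = (113/28)**2 = 12769/784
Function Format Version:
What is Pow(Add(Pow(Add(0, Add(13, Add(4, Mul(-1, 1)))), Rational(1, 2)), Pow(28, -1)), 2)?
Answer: Rational(12769, 784) ≈ 16.287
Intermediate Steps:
Pow(Add(Pow(Add(0, Add(13, Add(4, Mul(-1, 1)))), Rational(1, 2)), Pow(28, -1)), 2) = Pow(Add(Pow(Add(0, Add(13, Add(4, -1))), Rational(1, 2)), Rational(1, 28)), 2) = Pow(Add(Pow(Add(0, Add(13, 3)), Rational(1, 2)), Rational(1, 28)), 2) = Pow(Add(Pow(Add(0, 16), Rational(1, 2)), Rational(1, 28)), 2) = Pow(Add(Pow(16, Rational(1, 2)), Rational(1, 28)), 2) = Pow(Add(4, Rational(1, 28)), 2) = Pow(Rational(113, 28), 2) = Rational(12769, 784)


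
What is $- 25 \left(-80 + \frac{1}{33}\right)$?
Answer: $\frac{65975}{33} \approx 1999.2$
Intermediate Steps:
$- 25 \left(-80 + \frac{1}{33}\right) = \left(-25\right) \left(- \frac{2639}{33}\right) = \frac{65975}{33}$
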